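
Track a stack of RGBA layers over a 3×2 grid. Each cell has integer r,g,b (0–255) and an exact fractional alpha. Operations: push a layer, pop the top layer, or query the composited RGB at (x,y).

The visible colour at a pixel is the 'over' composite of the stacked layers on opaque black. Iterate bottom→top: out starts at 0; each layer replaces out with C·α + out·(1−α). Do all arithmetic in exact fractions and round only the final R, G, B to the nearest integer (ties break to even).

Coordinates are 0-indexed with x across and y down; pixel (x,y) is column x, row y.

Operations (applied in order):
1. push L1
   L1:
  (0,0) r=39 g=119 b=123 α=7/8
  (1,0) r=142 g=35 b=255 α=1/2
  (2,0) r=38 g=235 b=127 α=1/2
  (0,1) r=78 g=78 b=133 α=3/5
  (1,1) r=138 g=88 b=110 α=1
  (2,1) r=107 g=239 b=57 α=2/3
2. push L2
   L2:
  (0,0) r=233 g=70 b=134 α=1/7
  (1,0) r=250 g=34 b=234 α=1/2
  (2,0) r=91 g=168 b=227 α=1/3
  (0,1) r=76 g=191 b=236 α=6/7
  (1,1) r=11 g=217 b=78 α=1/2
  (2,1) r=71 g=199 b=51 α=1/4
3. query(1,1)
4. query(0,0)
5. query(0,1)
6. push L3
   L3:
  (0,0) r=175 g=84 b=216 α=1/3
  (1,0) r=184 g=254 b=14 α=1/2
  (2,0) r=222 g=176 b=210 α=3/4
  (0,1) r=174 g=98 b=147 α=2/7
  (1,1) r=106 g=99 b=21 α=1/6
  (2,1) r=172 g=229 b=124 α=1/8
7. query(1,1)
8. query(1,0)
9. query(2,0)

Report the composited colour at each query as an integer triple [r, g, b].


query (1,1) [L1,L2] — begin 0,0,0
L1 α=1: [138, 88, 110]
L2 α=1/2: [149/2, 305/2, 94]
→ [74, 152, 94]

query (0,0) [L1,L2] — begin 0,0,0
+L1 (α=7/8) → [273/8, 833/8, 861/8]
+L2 (α=1/7) → [1751/28, 397/4, 3119/28]
→ [63, 99, 111]

(0,1) stack=L1,L2; from [0,0,0]:
L1 α=3/5: [234/5, 234/5, 399/5]
L2 α=6/7: [2514/35, 852/5, 7479/35]
rounded: [72, 170, 214]

query (1,1) [L1,L2,L3] — begin 0,0,0
+L1 (α=1) → [138, 88, 110]
+L2 (α=1/2) → [149/2, 305/2, 94]
+L3 (α=1/6) → [319/4, 1723/12, 491/6]
→ [80, 144, 82]

at x=1,y=0 over L1,L2,L3:
after L1 α=1/2: [71, 35/2, 255/2]
after L2 α=1/2: [321/2, 103/4, 723/4]
after L3 α=1/2: [689/4, 1119/8, 779/8]
rounded: [172, 140, 97]

(2,0) stack=L1,L2,L3; from [0,0,0]:
+L1 (α=1/2) → [19, 235/2, 127/2]
+L2 (α=1/3) → [43, 403/3, 118]
+L3 (α=3/4) → [709/4, 1987/12, 187]
rounded: [177, 166, 187]


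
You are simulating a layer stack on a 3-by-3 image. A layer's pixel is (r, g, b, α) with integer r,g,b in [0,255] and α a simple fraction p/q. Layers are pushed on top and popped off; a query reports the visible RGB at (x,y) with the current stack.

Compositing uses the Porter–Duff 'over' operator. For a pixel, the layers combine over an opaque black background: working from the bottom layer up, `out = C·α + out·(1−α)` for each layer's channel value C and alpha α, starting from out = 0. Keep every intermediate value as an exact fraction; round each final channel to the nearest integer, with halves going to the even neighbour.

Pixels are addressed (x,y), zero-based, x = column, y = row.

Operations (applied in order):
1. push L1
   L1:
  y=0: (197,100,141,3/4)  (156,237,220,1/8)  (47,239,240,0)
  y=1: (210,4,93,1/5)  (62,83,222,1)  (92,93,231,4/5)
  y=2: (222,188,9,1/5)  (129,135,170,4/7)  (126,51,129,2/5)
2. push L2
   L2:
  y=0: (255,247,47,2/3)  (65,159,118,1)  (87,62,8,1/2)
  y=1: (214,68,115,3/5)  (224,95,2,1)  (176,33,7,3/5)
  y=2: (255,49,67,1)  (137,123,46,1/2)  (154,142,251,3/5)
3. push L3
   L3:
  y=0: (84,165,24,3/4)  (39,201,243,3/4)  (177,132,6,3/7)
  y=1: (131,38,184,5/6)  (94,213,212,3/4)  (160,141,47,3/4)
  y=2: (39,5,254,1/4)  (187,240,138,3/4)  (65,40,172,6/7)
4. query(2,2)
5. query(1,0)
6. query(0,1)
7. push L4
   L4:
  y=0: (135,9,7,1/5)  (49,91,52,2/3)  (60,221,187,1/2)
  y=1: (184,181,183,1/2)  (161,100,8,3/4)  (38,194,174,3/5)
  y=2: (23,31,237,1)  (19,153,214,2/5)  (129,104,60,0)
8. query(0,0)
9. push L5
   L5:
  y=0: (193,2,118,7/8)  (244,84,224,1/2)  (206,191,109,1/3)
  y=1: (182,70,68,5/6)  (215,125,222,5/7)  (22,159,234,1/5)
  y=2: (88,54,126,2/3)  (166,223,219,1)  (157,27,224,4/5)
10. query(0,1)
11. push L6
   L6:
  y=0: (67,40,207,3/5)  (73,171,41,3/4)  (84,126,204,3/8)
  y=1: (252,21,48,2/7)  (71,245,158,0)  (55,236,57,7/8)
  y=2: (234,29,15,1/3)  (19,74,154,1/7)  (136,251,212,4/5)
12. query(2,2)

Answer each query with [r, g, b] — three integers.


at x=2,y=2 over L1,L2,L3:
+L1 (α=2/5) → [252/5, 102/5, 258/5]
+L2 (α=3/5) → [2814/25, 2334/25, 4281/25]
+L3 (α=6/7) → [12564/175, 8334/175, 30081/175]
rounded: [72, 48, 172]

(1,0) stack=L1,L2,L3; from [0,0,0]:
+L1 (α=1/8) → [39/2, 237/8, 55/2]
+L2 (α=1) → [65, 159, 118]
+L3 (α=3/4) → [91/2, 381/2, 847/4]
→ [46, 190, 212]

at x=0,y=1 over L1,L2,L3:
after L1 α=1/5: [42, 4/5, 93/5]
after L2 α=3/5: [726/5, 1028/25, 1911/25]
after L3 α=5/6: [4001/30, 963/25, 24911/150]
→ [133, 39, 166]

at x=0,y=0 over L1,L2,L3,L4:
+L1 (α=3/4) → [591/4, 75, 423/4]
+L2 (α=2/3) → [877/4, 569/3, 799/12]
+L3 (α=3/4) → [1885/16, 1027/6, 1663/48]
+L4 (α=1/5) → [485/4, 2081/15, 1747/60]
→ [121, 139, 29]

query (0,1) [L1,L2,L3,L4,L5] — begin 0,0,0
after L1 α=1/5: [42, 4/5, 93/5]
after L2 α=3/5: [726/5, 1028/25, 1911/25]
after L3 α=5/6: [4001/30, 963/25, 24911/150]
after L4 α=1/2: [9521/60, 2744/25, 52361/300]
after L5 α=5/6: [64121/360, 5747/75, 154361/1800]
→ [178, 77, 86]

(2,2) stack=L1,L2,L3,L4,L5,L6; from [0,0,0]:
+L1 (α=2/5) → [252/5, 102/5, 258/5]
+L2 (α=3/5) → [2814/25, 2334/25, 4281/25]
+L3 (α=6/7) → [12564/175, 8334/175, 30081/175]
+L4 (α=0) → [12564/175, 8334/175, 30081/175]
+L5 (α=4/5) → [122464/875, 27234/875, 186881/875]
+L6 (α=4/5) → [598464/4375, 905734/4375, 928881/4375]
→ [137, 207, 212]


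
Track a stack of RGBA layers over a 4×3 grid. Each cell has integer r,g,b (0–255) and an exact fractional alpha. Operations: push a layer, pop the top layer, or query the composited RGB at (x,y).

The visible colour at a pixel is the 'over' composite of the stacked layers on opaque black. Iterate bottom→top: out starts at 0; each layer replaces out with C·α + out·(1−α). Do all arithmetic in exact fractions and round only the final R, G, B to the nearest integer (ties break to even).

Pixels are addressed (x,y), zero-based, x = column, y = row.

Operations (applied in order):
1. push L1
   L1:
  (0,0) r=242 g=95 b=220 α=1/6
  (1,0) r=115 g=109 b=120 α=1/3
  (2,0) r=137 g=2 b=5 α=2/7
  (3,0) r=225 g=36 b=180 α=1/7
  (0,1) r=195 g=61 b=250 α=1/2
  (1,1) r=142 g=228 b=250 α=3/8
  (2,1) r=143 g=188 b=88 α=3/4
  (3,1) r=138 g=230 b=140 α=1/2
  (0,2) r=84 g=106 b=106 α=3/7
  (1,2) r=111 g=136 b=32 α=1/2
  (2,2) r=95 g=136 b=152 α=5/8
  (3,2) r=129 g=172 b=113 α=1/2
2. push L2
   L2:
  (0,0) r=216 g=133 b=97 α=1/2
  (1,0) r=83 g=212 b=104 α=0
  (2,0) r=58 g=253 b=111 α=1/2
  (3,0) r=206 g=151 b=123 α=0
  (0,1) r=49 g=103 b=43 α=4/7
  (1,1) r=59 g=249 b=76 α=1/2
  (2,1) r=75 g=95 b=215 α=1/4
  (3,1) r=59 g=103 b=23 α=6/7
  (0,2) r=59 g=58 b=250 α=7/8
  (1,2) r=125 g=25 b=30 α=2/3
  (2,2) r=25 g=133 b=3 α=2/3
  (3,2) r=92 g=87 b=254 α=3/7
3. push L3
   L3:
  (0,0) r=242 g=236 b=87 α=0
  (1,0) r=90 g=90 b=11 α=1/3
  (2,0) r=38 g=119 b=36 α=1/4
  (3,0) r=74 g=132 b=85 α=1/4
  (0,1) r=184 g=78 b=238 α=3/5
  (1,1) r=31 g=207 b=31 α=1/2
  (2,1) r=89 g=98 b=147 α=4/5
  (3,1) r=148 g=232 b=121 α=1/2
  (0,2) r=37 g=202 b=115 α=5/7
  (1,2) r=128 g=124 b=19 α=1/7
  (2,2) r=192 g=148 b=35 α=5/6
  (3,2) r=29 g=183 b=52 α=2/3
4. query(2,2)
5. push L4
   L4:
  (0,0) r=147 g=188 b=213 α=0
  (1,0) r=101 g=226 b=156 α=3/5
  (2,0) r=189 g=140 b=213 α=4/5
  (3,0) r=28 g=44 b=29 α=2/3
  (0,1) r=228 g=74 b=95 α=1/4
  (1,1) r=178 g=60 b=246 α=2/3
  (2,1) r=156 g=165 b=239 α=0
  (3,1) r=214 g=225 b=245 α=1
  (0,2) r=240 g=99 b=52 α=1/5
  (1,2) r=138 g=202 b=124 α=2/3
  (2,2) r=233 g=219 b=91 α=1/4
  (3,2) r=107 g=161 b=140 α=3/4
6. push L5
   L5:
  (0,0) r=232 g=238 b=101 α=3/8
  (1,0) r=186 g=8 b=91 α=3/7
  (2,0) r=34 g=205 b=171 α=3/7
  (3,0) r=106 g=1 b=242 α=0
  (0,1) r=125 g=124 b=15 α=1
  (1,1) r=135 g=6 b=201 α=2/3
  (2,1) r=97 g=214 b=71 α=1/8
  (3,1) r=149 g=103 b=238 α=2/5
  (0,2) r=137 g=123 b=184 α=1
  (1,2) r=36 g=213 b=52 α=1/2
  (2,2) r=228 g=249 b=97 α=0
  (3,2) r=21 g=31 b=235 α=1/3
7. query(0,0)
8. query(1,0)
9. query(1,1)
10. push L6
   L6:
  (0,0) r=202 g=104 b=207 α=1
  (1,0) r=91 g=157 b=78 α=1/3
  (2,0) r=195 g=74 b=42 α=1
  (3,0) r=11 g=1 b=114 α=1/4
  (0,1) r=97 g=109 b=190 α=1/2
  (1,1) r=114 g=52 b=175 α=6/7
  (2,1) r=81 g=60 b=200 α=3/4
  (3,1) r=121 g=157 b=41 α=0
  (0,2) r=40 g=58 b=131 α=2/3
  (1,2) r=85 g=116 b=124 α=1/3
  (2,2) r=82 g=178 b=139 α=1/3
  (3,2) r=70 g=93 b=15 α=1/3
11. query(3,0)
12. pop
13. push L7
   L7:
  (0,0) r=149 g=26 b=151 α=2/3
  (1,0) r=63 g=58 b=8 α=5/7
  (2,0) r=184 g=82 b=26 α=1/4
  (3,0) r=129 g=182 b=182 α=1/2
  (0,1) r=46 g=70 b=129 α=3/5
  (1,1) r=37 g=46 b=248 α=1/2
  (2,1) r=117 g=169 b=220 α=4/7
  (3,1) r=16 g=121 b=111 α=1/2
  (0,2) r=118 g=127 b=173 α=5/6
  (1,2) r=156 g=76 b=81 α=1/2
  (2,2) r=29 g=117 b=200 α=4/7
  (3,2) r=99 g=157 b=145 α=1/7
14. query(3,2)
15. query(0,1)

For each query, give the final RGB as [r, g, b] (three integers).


query (2,2) [L1,L2,L3] — begin 0,0,0
+L1 (α=5/8) → [475/8, 85, 95]
+L2 (α=2/3) → [875/24, 117, 101/3]
+L3 (α=5/6) → [23915/144, 857/6, 313/9]
→ [166, 143, 35]

at x=0,y=0 over L1,L2,L3,L4,L5:
L1 α=1/6: [121/3, 95/6, 110/3]
L2 α=1/2: [769/6, 893/12, 401/6]
L3 α=0: [769/6, 893/12, 401/6]
L4 α=0: [769/6, 893/12, 401/6]
L5 α=3/8: [8021/48, 13033/96, 3823/48]
→ [167, 136, 80]

at x=1,y=0 over L1,L2,L3,L4,L5:
+L1 (α=1/3) → [115/3, 109/3, 40]
+L2 (α=0) → [115/3, 109/3, 40]
+L3 (α=1/3) → [500/9, 488/9, 91/3]
+L4 (α=3/5) → [3727/45, 7078/45, 1586/15]
+L5 (α=3/7) → [40018/315, 29392/315, 10439/105]
→ [127, 93, 99]

at x=1,y=1 over L1,L2,L3,L4,L5:
L1 α=3/8: [213/4, 171/2, 375/4]
L2 α=1/2: [449/8, 669/4, 679/8]
L3 α=1/2: [697/16, 1497/8, 927/16]
L4 α=2/3: [2131/16, 819/8, 2933/16]
L5 α=2/3: [6451/48, 305/8, 9365/48]
= [134, 38, 195]

query (3,0) [L1,L2,L3,L4,L5,L6] — begin 0,0,0
L1 α=1/7: [225/7, 36/7, 180/7]
L2 α=0: [225/7, 36/7, 180/7]
L3 α=1/4: [1193/28, 258/7, 1135/28]
L4 α=2/3: [2761/84, 874/21, 2759/84]
L5 α=0: [2761/84, 874/21, 2759/84]
L6 α=1/4: [3069/112, 881/28, 5951/112]
= [27, 31, 53]

query (3,2) [L1,L2,L3,L4,L5,L7] — begin 0,0,0
after L1 α=1/2: [129/2, 86, 113/2]
after L2 α=3/7: [534/7, 605/7, 988/7]
after L3 α=2/3: [940/21, 3167/21, 572/7]
after L4 α=3/4: [7681/84, 6655/42, 878/7]
after L5 α=1/3: [8563/126, 7306/63, 3401/21]
after L7 α=1/7: [10642/147, 17909/147, 7817/49]
rounded: [72, 122, 160]

(0,1) stack=L1,L2,L3,L4,L5,L7; from [0,0,0]:
L1 α=1/2: [195/2, 61/2, 125]
L2 α=4/7: [977/14, 1007/14, 547/7]
L3 α=3/5: [4841/35, 529/7, 6092/35]
L4 α=1/4: [22503/140, 2105/28, 21601/140]
L5 α=1: [125, 124, 15]
L7 α=3/5: [388/5, 458/5, 417/5]
rounded: [78, 92, 83]


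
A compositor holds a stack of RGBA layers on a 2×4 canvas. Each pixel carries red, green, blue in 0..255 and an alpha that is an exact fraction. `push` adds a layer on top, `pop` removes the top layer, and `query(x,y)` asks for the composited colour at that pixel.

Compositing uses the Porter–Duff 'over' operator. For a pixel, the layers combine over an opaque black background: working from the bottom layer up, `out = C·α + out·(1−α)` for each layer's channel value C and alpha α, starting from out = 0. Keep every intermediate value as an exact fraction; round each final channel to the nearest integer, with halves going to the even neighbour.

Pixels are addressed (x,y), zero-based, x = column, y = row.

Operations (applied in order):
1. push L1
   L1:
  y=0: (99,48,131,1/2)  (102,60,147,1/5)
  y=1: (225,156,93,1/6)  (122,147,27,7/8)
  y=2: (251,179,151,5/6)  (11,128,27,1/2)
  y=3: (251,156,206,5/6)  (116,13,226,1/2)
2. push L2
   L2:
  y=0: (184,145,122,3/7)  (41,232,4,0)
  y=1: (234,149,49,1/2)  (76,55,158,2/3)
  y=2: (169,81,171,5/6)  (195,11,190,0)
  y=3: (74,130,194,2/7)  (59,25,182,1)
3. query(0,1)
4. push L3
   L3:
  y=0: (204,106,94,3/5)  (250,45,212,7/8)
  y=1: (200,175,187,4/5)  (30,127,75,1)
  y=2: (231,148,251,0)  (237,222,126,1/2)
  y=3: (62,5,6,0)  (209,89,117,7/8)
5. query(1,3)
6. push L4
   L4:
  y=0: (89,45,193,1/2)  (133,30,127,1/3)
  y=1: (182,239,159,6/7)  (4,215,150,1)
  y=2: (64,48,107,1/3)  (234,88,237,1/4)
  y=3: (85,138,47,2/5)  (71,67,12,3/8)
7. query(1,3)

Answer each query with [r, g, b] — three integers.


query (0,1) [L1,L2] — begin 0,0,0
L1 α=1/6: [75/2, 26, 31/2]
L2 α=1/2: [543/4, 175/2, 129/4]
rounded: [136, 88, 32]

query (1,3) [L1,L2,L3] — begin 0,0,0
+L1 (α=1/2) → [58, 13/2, 113]
+L2 (α=1) → [59, 25, 182]
+L3 (α=7/8) → [761/4, 81, 1001/8]
rounded: [190, 81, 125]

query (1,3) [L1,L2,L3,L4] — begin 0,0,0
+L1 (α=1/2) → [58, 13/2, 113]
+L2 (α=1) → [59, 25, 182]
+L3 (α=7/8) → [761/4, 81, 1001/8]
+L4 (α=3/8) → [4657/32, 303/4, 5293/64]
→ [146, 76, 83]


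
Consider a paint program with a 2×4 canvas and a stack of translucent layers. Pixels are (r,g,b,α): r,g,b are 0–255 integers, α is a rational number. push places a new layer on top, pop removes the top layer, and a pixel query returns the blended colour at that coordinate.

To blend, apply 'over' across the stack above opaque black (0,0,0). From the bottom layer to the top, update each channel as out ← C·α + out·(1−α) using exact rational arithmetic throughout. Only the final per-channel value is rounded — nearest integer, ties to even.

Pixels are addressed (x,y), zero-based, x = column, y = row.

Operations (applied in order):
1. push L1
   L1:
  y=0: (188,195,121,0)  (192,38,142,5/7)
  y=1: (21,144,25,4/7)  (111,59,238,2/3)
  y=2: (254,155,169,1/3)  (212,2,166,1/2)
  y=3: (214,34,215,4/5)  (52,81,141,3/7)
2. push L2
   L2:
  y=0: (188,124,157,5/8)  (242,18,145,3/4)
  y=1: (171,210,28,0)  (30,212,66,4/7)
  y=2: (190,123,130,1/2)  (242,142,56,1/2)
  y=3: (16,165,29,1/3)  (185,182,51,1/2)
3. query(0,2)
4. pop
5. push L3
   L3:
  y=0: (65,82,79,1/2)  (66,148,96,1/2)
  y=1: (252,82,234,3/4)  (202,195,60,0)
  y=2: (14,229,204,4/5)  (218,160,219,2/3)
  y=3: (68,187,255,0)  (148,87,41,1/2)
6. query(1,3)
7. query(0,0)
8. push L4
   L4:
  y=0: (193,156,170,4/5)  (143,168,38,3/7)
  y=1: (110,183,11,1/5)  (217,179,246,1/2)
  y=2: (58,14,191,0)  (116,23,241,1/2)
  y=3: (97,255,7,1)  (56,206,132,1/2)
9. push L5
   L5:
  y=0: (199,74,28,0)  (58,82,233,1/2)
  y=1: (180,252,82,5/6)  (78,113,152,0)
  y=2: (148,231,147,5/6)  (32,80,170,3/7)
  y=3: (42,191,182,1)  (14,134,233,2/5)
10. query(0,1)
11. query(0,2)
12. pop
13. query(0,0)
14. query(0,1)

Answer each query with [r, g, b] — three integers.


at x=0,y=2 over L1,L2:
+L1 (α=1/3) → [254/3, 155/3, 169/3]
+L2 (α=1/2) → [412/3, 262/3, 559/6]
→ [137, 87, 93]

(1,3) stack=L1,L3; from [0,0,0]:
+L1 (α=3/7) → [156/7, 243/7, 423/7]
+L3 (α=1/2) → [596/7, 426/7, 355/7]
= [85, 61, 51]

query (0,0) [L1,L3] — begin 0,0,0
L1 α=0: [0, 0, 0]
L3 α=1/2: [65/2, 41, 79/2]
→ [32, 41, 40]

at x=0,y=1 over L1,L3,L4,L5:
+L1 (α=4/7) → [12, 576/7, 100/7]
+L3 (α=3/4) → [192, 1149/14, 2507/14]
+L4 (α=1/5) → [878/5, 3579/35, 5091/35]
+L5 (α=5/6) → [2689/15, 15893/70, 19441/210]
rounded: [179, 227, 93]

query (0,2) [L1,L3,L4,L5] — begin 0,0,0
L1 α=1/3: [254/3, 155/3, 169/3]
L3 α=4/5: [422/15, 2903/15, 2617/15]
L4 α=0: [422/15, 2903/15, 2617/15]
L5 α=5/6: [5761/45, 10114/45, 6821/45]
= [128, 225, 152]

query (0,0) [L1,L3,L4] — begin 0,0,0
+L1 (α=0) → [0, 0, 0]
+L3 (α=1/2) → [65/2, 41, 79/2]
+L4 (α=4/5) → [1609/10, 133, 1439/10]
= [161, 133, 144]

(0,1) stack=L1,L3,L4; from [0,0,0]:
after L1 α=4/7: [12, 576/7, 100/7]
after L3 α=3/4: [192, 1149/14, 2507/14]
after L4 α=1/5: [878/5, 3579/35, 5091/35]
→ [176, 102, 145]


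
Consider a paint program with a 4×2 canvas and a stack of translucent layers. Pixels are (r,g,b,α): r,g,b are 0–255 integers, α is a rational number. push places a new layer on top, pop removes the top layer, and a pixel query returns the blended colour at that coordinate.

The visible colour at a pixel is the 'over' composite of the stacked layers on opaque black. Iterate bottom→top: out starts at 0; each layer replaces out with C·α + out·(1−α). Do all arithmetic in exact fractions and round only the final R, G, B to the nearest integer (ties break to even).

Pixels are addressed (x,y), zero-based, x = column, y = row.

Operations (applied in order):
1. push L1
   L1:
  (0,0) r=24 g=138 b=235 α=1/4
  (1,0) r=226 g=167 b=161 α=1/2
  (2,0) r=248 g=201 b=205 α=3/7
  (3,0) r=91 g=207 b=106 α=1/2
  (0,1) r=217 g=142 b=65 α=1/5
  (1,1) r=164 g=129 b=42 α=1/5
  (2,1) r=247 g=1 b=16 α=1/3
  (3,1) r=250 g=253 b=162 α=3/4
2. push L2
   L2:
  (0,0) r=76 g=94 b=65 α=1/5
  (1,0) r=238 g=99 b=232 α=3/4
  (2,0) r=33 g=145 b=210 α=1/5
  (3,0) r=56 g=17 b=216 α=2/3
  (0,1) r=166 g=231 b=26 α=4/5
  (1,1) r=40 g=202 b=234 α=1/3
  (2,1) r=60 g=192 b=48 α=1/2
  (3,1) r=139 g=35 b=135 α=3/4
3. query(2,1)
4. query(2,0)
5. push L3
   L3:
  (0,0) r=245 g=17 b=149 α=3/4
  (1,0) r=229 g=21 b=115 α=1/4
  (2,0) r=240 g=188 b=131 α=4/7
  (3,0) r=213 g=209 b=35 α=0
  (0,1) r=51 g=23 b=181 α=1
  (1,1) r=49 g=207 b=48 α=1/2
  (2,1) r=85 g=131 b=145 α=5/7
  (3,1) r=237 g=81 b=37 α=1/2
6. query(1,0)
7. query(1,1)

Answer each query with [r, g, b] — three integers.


(2,1) stack=L1,L2; from [0,0,0]:
L1 α=1/3: [247/3, 1/3, 16/3]
L2 α=1/2: [427/6, 577/6, 80/3]
→ [71, 96, 27]

query (2,0) [L1,L2] — begin 0,0,0
L1 α=3/7: [744/7, 603/7, 615/7]
L2 α=1/5: [3207/35, 3427/35, 786/7]
= [92, 98, 112]

(1,0) stack=L1,L2,L3; from [0,0,0]:
L1 α=1/2: [113, 167/2, 161/2]
L2 α=3/4: [827/4, 761/8, 1553/8]
L3 α=1/4: [3397/16, 2451/32, 5579/32]
rounded: [212, 77, 174]

at x=1,y=1 over L1,L2,L3:
+L1 (α=1/5) → [164/5, 129/5, 42/5]
+L2 (α=1/3) → [176/5, 1268/15, 418/5]
+L3 (α=1/2) → [421/10, 4373/30, 329/5]
→ [42, 146, 66]


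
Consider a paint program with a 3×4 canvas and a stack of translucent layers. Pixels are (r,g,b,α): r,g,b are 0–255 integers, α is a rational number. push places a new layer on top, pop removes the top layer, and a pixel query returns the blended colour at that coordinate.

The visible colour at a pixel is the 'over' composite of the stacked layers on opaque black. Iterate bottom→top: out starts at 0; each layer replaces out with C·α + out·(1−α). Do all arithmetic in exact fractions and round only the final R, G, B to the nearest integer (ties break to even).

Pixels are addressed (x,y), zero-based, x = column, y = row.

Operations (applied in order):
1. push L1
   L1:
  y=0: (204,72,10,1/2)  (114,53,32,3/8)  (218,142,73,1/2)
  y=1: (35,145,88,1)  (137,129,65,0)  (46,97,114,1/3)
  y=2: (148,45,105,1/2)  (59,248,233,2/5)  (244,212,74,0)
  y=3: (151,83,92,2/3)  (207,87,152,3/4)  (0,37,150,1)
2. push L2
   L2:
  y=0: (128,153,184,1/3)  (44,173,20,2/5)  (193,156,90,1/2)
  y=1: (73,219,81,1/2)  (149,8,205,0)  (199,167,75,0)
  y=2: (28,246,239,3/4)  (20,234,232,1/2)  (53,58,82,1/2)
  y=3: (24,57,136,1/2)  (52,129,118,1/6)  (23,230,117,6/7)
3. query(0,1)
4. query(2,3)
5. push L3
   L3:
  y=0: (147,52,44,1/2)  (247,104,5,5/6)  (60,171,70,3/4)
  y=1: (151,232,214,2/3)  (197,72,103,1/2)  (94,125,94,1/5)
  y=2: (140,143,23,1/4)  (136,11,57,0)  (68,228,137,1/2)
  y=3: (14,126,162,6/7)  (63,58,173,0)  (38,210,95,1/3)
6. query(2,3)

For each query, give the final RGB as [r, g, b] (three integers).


(0,1) stack=L1,L2; from [0,0,0]:
+L1 (α=1) → [35, 145, 88]
+L2 (α=1/2) → [54, 182, 169/2]
→ [54, 182, 84]

at x=2,y=3 over L1,L2:
after L1 α=1: [0, 37, 150]
after L2 α=6/7: [138/7, 1417/7, 852/7]
rounded: [20, 202, 122]

at x=2,y=3 over L1,L2,L3:
+L1 (α=1) → [0, 37, 150]
+L2 (α=6/7) → [138/7, 1417/7, 852/7]
+L3 (α=1/3) → [542/21, 4304/21, 2369/21]
→ [26, 205, 113]


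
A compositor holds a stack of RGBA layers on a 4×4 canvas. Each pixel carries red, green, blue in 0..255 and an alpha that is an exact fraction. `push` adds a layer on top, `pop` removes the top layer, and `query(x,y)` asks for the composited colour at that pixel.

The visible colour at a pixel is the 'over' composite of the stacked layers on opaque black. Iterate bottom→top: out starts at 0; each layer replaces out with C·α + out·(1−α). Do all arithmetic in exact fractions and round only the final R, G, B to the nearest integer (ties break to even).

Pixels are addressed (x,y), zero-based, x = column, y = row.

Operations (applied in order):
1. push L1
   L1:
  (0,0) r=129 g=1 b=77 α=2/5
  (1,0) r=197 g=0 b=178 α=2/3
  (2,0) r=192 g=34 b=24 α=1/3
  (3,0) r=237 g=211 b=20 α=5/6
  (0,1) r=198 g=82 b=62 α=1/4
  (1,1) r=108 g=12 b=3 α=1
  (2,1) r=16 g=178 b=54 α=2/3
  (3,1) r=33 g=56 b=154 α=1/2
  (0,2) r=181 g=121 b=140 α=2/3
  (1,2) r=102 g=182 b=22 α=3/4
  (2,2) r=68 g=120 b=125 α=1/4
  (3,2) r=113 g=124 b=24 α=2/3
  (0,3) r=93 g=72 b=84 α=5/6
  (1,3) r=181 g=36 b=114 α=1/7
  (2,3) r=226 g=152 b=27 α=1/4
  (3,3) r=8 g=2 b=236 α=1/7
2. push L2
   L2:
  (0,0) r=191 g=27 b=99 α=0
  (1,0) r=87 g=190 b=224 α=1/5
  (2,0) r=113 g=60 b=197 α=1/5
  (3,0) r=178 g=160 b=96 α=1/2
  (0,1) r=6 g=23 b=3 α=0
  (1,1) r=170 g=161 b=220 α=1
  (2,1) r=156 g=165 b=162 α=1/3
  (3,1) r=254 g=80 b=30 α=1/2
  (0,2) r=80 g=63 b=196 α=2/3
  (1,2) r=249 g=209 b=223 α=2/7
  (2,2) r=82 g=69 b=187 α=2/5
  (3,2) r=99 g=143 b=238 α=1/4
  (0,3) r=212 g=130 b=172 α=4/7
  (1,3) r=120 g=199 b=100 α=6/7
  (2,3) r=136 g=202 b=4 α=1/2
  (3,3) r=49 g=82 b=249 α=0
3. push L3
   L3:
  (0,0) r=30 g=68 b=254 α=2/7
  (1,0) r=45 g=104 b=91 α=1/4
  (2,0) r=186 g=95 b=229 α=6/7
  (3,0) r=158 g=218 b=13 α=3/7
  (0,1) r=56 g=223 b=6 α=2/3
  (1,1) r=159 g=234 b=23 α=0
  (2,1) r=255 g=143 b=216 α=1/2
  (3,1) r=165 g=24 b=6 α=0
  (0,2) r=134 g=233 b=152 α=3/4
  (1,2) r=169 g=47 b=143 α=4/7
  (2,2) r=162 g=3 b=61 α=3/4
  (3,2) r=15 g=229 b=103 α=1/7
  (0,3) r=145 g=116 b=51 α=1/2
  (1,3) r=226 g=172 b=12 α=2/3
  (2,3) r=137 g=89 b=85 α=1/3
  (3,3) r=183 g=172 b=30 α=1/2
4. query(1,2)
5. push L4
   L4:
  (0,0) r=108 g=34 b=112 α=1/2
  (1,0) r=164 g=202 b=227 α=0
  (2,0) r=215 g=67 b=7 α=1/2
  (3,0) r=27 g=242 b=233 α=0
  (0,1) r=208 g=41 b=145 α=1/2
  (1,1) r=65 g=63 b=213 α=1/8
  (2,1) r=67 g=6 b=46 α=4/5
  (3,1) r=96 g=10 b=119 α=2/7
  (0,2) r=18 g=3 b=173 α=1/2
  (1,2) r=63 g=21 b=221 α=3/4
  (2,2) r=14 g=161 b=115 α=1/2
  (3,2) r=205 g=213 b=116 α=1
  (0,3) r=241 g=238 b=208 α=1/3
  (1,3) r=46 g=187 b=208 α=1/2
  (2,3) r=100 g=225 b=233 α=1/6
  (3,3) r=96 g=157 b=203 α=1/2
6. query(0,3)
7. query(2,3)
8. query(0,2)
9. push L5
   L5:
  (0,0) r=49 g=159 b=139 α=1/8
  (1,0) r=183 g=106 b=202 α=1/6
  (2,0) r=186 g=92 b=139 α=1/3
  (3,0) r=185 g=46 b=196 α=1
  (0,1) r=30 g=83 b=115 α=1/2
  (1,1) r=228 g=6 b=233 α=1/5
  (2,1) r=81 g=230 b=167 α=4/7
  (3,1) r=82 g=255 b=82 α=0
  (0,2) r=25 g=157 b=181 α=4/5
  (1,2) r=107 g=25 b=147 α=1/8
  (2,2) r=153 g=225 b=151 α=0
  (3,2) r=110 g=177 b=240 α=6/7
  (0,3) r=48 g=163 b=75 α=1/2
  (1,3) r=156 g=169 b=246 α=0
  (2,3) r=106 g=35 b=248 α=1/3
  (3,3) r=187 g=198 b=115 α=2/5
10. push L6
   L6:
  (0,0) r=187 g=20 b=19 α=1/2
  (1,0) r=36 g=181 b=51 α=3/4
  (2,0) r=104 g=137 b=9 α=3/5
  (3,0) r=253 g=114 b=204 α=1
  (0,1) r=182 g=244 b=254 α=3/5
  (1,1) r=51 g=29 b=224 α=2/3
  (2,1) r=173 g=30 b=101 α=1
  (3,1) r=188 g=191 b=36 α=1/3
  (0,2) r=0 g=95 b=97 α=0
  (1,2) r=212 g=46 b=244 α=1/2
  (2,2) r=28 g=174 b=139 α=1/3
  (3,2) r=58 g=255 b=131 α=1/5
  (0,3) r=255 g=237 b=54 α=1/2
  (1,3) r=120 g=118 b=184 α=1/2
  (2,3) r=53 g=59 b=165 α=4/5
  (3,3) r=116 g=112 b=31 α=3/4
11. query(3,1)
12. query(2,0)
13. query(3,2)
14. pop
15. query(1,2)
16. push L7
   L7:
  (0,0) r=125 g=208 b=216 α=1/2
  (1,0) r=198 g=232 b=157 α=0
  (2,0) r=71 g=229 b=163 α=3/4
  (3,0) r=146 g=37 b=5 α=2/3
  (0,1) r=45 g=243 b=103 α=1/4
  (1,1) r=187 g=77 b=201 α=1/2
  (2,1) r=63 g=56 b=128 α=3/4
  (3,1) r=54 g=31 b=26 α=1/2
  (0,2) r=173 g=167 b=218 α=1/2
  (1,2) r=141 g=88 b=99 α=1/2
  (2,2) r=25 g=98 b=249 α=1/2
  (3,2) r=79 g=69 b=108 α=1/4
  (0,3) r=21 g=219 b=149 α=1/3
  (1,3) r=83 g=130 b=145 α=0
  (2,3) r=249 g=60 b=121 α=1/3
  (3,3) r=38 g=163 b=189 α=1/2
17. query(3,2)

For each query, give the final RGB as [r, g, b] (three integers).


at x=1,y=2 over L1,L2,L3:
after L1 α=3/4: [153/2, 273/2, 33/2]
after L2 α=2/7: [1761/14, 2201/14, 151/2]
after L3 α=4/7: [14747/98, 9235/98, 1597/14]
= [150, 94, 114]

(0,3) stack=L1,L2,L3,L4; from [0,0,0]:
+L1 (α=5/6) → [155/2, 60, 70]
+L2 (α=4/7) → [2161/14, 100, 898/7]
+L3 (α=1/2) → [4191/28, 108, 1255/14]
+L4 (α=1/3) → [7565/42, 454/3, 2711/21]
→ [180, 151, 129]

at x=2,y=3 over L1,L2,L3,L4:
after L1 α=1/4: [113/2, 38, 27/4]
after L2 α=1/2: [385/4, 120, 43/8]
after L3 α=1/3: [659/6, 329/3, 383/12]
after L4 α=1/6: [3895/36, 1160/9, 4711/72]
→ [108, 129, 65]

(0,2) stack=L1,L2,L3,L4; from [0,0,0]:
L1 α=2/3: [362/3, 242/3, 280/3]
L2 α=2/3: [842/9, 620/9, 1456/9]
L3 α=3/4: [1115/9, 6911/36, 1390/9]
L4 α=1/2: [1277/18, 7019/72, 2947/18]
→ [71, 97, 164]

(3,1) stack=L1,L2,L3,L4,L5,L6; from [0,0,0]:
L1 α=1/2: [33/2, 28, 77]
L2 α=1/2: [541/4, 54, 107/2]
L3 α=0: [541/4, 54, 107/2]
L4 α=2/7: [3473/28, 290/7, 1011/14]
L5 α=0: [3473/28, 290/7, 1011/14]
L6 α=1/3: [2035/14, 639/7, 421/7]
rounded: [145, 91, 60]

(2,0) stack=L1,L2,L3,L4,L5,L6; from [0,0,0]:
L1 α=1/3: [64, 34/3, 8]
L2 α=1/5: [369/5, 316/15, 229/5]
L3 α=6/7: [5949/35, 8866/105, 7099/35]
L4 α=1/2: [6737/35, 15901/210, 3672/35]
L5 α=1/3: [19984/105, 25561/315, 12209/105]
L6 α=3/5: [72728/525, 180587/1575, 27253/525]
→ [139, 115, 52]

at x=3,y=2 over L1,L2,L3,L4,L5,L6:
L1 α=2/3: [226/3, 248/3, 16]
L2 α=1/4: [325/4, 391/4, 143/2]
L3 α=1/7: [1005/14, 233/2, 76]
L4 α=1: [205, 213, 116]
L5 α=6/7: [865/7, 1275/7, 1556/7]
L6 α=1/5: [3866/35, 1377/7, 7141/35]
= [110, 197, 204]

(1,2) stack=L1,L2,L3,L4,L5; from [0,0,0]:
+L1 (α=3/4) → [153/2, 273/2, 33/2]
+L2 (α=2/7) → [1761/14, 2201/14, 151/2]
+L3 (α=4/7) → [14747/98, 9235/98, 1597/14]
+L4 (α=3/4) → [33269/392, 15409/392, 10879/56]
+L5 (α=1/8) → [39261/448, 16809/448, 12055/64]
= [88, 38, 188]

(3,2) stack=L1,L2,L3,L4,L5,L7; from [0,0,0]:
+L1 (α=2/3) → [226/3, 248/3, 16]
+L2 (α=1/4) → [325/4, 391/4, 143/2]
+L3 (α=1/7) → [1005/14, 233/2, 76]
+L4 (α=1) → [205, 213, 116]
+L5 (α=6/7) → [865/7, 1275/7, 1556/7]
+L7 (α=1/4) → [787/7, 1077/7, 1356/7]
= [112, 154, 194]


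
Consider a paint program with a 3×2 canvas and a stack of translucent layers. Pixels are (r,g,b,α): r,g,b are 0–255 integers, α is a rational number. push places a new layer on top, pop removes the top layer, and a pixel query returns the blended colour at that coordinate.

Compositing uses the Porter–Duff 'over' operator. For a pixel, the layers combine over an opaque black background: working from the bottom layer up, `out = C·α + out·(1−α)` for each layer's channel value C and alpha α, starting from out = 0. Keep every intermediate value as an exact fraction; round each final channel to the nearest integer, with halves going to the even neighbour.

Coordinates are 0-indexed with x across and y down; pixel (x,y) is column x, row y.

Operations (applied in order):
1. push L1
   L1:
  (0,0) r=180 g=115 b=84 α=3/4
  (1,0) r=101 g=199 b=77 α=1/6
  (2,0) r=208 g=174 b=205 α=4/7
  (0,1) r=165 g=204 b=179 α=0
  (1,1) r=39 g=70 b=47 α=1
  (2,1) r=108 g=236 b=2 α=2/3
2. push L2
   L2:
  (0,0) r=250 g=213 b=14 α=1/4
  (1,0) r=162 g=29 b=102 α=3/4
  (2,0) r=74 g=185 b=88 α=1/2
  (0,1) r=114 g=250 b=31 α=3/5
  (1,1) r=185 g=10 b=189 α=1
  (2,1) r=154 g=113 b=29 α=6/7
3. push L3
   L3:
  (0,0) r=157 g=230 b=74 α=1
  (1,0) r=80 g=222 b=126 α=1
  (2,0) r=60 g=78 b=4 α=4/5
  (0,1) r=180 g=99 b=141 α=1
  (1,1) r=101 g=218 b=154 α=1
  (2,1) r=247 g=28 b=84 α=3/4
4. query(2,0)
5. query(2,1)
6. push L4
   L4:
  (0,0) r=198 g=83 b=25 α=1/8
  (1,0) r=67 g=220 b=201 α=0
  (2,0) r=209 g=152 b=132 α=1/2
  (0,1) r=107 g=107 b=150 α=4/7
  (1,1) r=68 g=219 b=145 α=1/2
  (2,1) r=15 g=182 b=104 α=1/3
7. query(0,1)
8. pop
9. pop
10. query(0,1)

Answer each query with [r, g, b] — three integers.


query (2,0) [L1,L2,L3] — begin 0,0,0
after L1 α=4/7: [832/7, 696/7, 820/7]
after L2 α=1/2: [675/7, 1991/14, 718/7]
after L3 α=4/5: [471/7, 6359/70, 166/7]
rounded: [67, 91, 24]

(2,1) stack=L1,L2,L3; from [0,0,0]:
+L1 (α=2/3) → [72, 472/3, 4/3]
+L2 (α=6/7) → [996/7, 358/3, 526/21]
+L3 (α=3/4) → [6183/28, 305/6, 2909/42]
→ [221, 51, 69]

query (0,1) [L1,L2,L3,L4] — begin 0,0,0
+L1 (α=0) → [0, 0, 0]
+L2 (α=3/5) → [342/5, 150, 93/5]
+L3 (α=1) → [180, 99, 141]
+L4 (α=4/7) → [968/7, 725/7, 1023/7]
→ [138, 104, 146]

query (0,1) [L1,L2] — begin 0,0,0
after L1 α=0: [0, 0, 0]
after L2 α=3/5: [342/5, 150, 93/5]
→ [68, 150, 19]


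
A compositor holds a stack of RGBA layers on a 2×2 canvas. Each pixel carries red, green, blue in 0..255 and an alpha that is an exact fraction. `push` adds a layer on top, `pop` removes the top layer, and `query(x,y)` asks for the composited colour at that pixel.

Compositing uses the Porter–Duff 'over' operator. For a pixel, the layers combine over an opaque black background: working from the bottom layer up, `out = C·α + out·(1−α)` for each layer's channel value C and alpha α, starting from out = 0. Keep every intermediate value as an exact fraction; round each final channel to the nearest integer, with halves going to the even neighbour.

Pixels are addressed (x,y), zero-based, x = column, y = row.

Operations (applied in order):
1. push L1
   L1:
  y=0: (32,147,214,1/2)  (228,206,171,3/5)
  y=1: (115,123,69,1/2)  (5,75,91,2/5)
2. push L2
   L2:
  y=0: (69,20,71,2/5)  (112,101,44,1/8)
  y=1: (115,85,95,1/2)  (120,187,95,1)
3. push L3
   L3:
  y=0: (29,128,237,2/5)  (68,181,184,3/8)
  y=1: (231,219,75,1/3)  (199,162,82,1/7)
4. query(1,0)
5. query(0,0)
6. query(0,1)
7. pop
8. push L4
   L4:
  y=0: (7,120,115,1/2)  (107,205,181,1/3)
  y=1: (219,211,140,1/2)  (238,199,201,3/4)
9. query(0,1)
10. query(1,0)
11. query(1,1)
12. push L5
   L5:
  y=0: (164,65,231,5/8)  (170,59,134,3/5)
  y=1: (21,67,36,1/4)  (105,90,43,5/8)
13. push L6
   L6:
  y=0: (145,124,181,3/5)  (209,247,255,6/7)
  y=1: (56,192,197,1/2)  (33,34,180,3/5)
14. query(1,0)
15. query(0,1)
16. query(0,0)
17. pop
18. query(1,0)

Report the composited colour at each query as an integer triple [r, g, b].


query (1,0) [L1,L2,L3] — begin 0,0,0
L1 α=3/5: [684/5, 618/5, 513/5]
L2 α=1/8: [1337/10, 4831/40, 3811/40]
L3 α=3/8: [1745/16, 9175/64, 8227/64]
= [109, 143, 129]

at x=0,y=0 over L1,L2,L3:
after L1 α=1/2: [16, 147/2, 107]
after L2 α=2/5: [186/5, 521/10, 463/5]
after L3 α=2/5: [848/25, 4123/50, 3759/25]
→ [34, 82, 150]

at x=0,y=1 over L1,L2,L3:
after L1 α=1/2: [115/2, 123/2, 69/2]
after L2 α=1/2: [345/4, 293/4, 259/4]
after L3 α=1/3: [269/2, 731/6, 409/6]
→ [134, 122, 68]

query (0,1) [L1,L2,L4] — begin 0,0,0
after L1 α=1/2: [115/2, 123/2, 69/2]
after L2 α=1/2: [345/4, 293/4, 259/4]
after L4 α=1/2: [1221/8, 1137/8, 819/8]
= [153, 142, 102]

query (1,0) [L1,L2,L4] — begin 0,0,0
+L1 (α=3/5) → [684/5, 618/5, 513/5]
+L2 (α=1/8) → [1337/10, 4831/40, 3811/40]
+L4 (α=1/3) → [624/5, 2977/20, 2477/20]
→ [125, 149, 124]

(1,1) stack=L1,L2,L4; from [0,0,0]:
L1 α=2/5: [2, 30, 182/5]
L2 α=1: [120, 187, 95]
L4 α=3/4: [417/2, 196, 349/2]
→ [208, 196, 174]

(1,0) stack=L1,L2,L4,L5,L6; from [0,0,0]:
L1 α=3/5: [684/5, 618/5, 513/5]
L2 α=1/8: [1337/10, 4831/40, 3811/40]
L4 α=1/3: [624/5, 2977/20, 2477/20]
L5 α=3/5: [3798/25, 4747/50, 6497/50]
L6 α=6/7: [35148/175, 78847/350, 82997/350]
→ [201, 225, 237]

(0,1) stack=L1,L2,L4,L5,L6; from [0,0,0]:
L1 α=1/2: [115/2, 123/2, 69/2]
L2 α=1/2: [345/4, 293/4, 259/4]
L4 α=1/2: [1221/8, 1137/8, 819/8]
L5 α=1/4: [3831/32, 3947/32, 2745/32]
L6 α=1/2: [5623/64, 10091/64, 9049/64]
rounded: [88, 158, 141]

(0,0) stack=L1,L2,L4,L5,L6; from [0,0,0]:
after L1 α=1/2: [16, 147/2, 107]
after L2 α=2/5: [186/5, 521/10, 463/5]
after L4 α=1/2: [221/10, 1721/20, 519/5]
after L5 α=5/8: [8863/80, 11663/160, 1833/10]
after L6 α=3/5: [26263/200, 41423/400, 4548/25]
rounded: [131, 104, 182]

query (1,0) [L1,L2,L4,L5] — begin 0,0,0
after L1 α=3/5: [684/5, 618/5, 513/5]
after L2 α=1/8: [1337/10, 4831/40, 3811/40]
after L4 α=1/3: [624/5, 2977/20, 2477/20]
after L5 α=3/5: [3798/25, 4747/50, 6497/50]
rounded: [152, 95, 130]


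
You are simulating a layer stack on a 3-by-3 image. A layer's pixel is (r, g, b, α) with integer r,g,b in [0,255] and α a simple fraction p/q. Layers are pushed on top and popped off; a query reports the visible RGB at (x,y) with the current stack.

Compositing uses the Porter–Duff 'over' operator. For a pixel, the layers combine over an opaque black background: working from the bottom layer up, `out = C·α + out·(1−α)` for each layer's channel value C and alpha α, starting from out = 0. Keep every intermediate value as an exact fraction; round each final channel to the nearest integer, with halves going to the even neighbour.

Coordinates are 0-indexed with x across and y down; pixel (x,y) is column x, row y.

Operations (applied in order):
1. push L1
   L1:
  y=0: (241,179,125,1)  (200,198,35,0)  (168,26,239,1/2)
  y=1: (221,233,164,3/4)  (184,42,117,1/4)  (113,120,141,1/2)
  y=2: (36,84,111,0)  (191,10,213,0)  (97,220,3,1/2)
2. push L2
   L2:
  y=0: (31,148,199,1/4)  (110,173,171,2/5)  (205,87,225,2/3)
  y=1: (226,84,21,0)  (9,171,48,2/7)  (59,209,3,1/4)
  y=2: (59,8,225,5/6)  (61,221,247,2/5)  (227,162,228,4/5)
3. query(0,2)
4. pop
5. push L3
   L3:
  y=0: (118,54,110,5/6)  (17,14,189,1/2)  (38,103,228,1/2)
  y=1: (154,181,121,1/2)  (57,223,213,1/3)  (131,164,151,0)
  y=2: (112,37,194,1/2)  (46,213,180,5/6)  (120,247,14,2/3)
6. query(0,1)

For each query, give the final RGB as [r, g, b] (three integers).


at x=0,y=2 over L1,L2:
L1 α=0: [0, 0, 0]
L2 α=5/6: [295/6, 20/3, 375/2]
= [49, 7, 188]

(0,1) stack=L1,L3; from [0,0,0]:
L1 α=3/4: [663/4, 699/4, 123]
L3 α=1/2: [1279/8, 1423/8, 122]
→ [160, 178, 122]


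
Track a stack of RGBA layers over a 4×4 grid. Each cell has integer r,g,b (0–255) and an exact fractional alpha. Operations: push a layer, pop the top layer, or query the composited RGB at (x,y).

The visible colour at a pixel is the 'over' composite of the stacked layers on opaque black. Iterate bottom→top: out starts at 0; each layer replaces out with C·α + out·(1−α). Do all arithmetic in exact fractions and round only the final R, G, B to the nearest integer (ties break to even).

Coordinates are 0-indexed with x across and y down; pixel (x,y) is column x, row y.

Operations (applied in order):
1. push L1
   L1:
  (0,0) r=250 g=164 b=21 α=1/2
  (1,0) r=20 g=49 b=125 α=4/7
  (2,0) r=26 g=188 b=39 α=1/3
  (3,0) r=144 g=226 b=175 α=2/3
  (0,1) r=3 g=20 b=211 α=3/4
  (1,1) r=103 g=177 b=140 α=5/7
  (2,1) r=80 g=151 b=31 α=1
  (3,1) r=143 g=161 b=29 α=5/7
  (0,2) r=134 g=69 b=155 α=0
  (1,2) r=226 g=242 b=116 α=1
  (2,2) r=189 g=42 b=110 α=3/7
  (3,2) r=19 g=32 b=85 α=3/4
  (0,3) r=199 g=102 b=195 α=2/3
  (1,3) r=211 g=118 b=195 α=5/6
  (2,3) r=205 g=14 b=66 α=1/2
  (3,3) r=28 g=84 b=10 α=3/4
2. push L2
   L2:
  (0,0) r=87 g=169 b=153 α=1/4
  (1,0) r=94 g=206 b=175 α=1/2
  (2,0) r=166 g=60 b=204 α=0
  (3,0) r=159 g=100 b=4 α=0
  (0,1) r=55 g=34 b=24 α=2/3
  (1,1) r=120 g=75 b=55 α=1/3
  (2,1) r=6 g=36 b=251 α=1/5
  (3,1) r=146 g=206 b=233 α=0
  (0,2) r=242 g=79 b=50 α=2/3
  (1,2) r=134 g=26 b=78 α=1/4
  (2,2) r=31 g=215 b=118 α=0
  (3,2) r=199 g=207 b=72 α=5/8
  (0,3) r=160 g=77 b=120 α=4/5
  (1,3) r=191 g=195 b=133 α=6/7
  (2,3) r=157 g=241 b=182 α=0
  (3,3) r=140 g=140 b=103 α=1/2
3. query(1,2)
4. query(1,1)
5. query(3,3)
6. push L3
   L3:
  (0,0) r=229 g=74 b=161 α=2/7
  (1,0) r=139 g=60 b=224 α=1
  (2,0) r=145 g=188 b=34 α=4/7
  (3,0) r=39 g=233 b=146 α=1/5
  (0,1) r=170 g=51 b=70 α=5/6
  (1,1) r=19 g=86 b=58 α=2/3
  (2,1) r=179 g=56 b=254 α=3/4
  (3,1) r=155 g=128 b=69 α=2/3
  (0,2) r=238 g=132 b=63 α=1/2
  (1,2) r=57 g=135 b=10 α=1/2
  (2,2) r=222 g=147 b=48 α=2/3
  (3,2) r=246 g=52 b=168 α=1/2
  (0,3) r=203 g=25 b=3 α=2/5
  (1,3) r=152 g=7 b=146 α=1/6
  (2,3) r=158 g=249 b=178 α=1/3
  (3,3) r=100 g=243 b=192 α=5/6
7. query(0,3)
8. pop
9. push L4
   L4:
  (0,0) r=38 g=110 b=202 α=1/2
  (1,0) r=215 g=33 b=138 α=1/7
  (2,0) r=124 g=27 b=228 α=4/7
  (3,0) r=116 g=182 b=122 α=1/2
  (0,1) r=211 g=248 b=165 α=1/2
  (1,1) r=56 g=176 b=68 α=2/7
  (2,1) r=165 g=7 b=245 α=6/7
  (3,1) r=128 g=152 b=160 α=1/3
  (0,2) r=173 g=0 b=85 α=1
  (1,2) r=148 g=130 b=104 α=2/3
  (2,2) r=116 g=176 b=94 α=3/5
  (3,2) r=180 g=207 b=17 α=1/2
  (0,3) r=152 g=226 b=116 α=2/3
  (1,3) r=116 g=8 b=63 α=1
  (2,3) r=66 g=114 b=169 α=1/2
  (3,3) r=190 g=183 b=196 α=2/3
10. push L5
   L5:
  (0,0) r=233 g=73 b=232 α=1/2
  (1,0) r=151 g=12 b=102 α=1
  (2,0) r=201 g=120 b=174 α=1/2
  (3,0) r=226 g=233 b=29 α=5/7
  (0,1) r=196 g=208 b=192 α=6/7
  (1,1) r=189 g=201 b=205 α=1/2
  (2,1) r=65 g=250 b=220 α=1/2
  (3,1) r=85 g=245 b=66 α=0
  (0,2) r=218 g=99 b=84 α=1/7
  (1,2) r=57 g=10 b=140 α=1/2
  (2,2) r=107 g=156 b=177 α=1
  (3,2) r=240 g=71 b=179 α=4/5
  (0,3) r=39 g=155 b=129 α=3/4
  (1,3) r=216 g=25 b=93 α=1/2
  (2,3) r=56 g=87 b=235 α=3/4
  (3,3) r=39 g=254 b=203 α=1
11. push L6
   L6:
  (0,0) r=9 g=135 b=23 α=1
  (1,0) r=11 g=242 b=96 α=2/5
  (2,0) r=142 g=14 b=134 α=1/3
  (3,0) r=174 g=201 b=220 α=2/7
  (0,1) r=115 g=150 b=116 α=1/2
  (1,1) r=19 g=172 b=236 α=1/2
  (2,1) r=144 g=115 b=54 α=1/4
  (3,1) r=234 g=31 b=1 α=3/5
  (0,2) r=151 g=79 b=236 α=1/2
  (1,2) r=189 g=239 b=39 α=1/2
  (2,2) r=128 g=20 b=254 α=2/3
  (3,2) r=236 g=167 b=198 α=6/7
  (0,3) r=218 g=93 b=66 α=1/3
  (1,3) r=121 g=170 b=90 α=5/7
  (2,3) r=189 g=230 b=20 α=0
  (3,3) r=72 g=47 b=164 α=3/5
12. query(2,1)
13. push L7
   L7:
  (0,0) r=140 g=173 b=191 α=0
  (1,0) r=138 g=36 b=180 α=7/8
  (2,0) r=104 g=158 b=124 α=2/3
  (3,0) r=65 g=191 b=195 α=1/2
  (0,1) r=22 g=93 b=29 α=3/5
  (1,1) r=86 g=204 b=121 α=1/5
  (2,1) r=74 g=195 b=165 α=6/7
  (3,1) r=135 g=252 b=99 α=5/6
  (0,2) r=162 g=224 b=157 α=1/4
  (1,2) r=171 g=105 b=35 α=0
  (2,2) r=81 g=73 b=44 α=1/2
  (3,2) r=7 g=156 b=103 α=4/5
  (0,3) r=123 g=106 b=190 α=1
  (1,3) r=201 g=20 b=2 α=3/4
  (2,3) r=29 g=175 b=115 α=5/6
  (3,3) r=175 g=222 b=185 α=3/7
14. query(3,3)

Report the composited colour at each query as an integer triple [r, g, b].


query (1,2) [L1,L2] — begin 0,0,0
after L1 α=1: [226, 242, 116]
after L2 α=1/4: [203, 188, 213/2]
rounded: [203, 188, 106]

(1,1) stack=L1,L2; from [0,0,0]:
+L1 (α=5/7) → [515/7, 885/7, 100]
+L2 (α=1/3) → [1870/21, 765/7, 85]
rounded: [89, 109, 85]

at x=3,y=3 over L1,L2:
after L1 α=3/4: [21, 63, 15/2]
after L2 α=1/2: [161/2, 203/2, 221/4]
= [80, 102, 55]

at x=0,y=3 over L1,L2,L3:
+L1 (α=2/3) → [398/3, 68, 130]
+L2 (α=4/5) → [2318/15, 376/5, 122]
+L3 (α=2/5) → [4348/25, 1378/25, 372/5]
rounded: [174, 55, 74]

(2,1) stack=L1,L2,L4,L5,L6; from [0,0,0]:
+L1 (α=1) → [80, 151, 31]
+L2 (α=1/5) → [326/5, 128, 75]
+L4 (α=6/7) → [5276/35, 170/7, 1545/7]
+L5 (α=1/2) → [7551/70, 960/7, 3085/14]
+L6 (α=1/4) → [32733/280, 3685/28, 10011/56]
= [117, 132, 179]

query (3,3) [L1,L2,L4,L5,L6,L7] — begin 0,0,0
after L1 α=3/4: [21, 63, 15/2]
after L2 α=1/2: [161/2, 203/2, 221/4]
after L4 α=2/3: [307/2, 935/6, 1789/12]
after L5 α=1: [39, 254, 203]
after L6 α=3/5: [294/5, 649/5, 898/5]
after L7 α=3/7: [543/5, 5926/35, 6367/35]
rounded: [109, 169, 182]


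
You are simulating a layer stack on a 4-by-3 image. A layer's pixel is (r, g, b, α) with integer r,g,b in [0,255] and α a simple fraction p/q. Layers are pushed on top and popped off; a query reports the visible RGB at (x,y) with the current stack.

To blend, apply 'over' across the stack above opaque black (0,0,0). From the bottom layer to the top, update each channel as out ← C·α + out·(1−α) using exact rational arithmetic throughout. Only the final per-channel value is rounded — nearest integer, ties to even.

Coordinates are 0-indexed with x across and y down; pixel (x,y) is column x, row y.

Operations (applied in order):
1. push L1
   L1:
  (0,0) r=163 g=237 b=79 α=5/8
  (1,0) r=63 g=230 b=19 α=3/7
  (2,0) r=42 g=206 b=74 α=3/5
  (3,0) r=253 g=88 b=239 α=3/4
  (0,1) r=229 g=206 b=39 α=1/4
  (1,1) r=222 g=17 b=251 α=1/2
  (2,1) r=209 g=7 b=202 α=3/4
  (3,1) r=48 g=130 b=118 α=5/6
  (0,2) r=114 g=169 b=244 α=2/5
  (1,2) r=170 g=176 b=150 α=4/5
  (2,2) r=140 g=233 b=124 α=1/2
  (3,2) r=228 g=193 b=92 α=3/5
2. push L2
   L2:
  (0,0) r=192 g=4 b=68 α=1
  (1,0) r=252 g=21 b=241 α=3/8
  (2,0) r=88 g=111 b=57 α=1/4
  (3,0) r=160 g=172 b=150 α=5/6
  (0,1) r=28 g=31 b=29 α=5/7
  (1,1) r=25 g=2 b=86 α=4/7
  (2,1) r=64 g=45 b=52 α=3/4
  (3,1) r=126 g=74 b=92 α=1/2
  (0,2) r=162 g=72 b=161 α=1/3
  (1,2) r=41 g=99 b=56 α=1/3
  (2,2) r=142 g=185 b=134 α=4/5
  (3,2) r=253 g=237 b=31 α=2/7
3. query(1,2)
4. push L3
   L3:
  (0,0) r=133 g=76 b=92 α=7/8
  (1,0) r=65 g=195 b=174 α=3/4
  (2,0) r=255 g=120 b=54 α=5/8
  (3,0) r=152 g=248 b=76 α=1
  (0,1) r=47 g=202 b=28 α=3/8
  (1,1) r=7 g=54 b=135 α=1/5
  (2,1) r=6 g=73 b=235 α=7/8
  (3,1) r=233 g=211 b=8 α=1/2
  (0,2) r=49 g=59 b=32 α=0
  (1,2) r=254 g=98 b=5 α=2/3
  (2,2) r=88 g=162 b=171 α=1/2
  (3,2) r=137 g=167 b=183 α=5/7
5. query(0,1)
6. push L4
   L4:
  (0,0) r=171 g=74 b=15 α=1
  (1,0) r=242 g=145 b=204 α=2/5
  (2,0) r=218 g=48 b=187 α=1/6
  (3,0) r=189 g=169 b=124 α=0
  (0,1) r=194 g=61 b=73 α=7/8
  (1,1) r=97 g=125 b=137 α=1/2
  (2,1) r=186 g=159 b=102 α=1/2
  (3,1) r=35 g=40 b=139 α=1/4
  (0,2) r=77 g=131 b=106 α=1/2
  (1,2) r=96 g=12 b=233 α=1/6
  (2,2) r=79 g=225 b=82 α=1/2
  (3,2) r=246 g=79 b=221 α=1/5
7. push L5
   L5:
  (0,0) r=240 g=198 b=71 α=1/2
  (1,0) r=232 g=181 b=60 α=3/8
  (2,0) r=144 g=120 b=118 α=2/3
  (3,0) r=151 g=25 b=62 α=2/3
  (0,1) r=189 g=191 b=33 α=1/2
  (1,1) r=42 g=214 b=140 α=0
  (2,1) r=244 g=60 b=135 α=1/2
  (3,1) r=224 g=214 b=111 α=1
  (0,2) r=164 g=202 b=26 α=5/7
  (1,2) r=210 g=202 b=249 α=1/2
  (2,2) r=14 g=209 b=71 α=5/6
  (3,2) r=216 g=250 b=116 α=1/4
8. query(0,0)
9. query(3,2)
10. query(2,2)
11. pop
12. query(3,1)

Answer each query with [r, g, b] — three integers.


at x=1,y=2 over L1,L2:
+L1 (α=4/5) → [136, 704/5, 120]
+L2 (α=1/3) → [313/3, 1903/15, 296/3]
= [104, 127, 99]

(0,1) stack=L1,L2,L3; from [0,0,0]:
+L1 (α=1/4) → [229/4, 103/2, 39/4]
+L2 (α=5/7) → [509/14, 258/7, 47/2]
+L3 (α=3/8) → [4519/112, 1383/14, 403/16]
rounded: [40, 99, 25]

query (0,0) [L1,L2,L3,L4,L5] — begin 0,0,0
after L1 α=5/8: [815/8, 1185/8, 395/8]
after L2 α=1: [192, 4, 68]
after L3 α=7/8: [1123/8, 67, 89]
after L4 α=1: [171, 74, 15]
after L5 α=1/2: [411/2, 136, 43]
rounded: [206, 136, 43]

(3,2) stack=L1,L2,L3,L4,L5; from [0,0,0]:
+L1 (α=3/5) → [684/5, 579/5, 276/5]
+L2 (α=2/7) → [170, 1053/7, 338/7]
+L3 (α=5/7) → [1025/7, 7951/49, 7081/49]
+L4 (α=1/5) → [5822/35, 7135/49, 39153/245]
+L5 (α=1/4) → [12513/70, 33655/196, 145879/980]
rounded: [179, 172, 149]

(2,2) stack=L1,L2,L3,L4,L5; from [0,0,0]:
+L1 (α=1/2) → [70, 233/2, 62]
+L2 (α=4/5) → [638/5, 1713/10, 598/5]
+L3 (α=1/2) → [539/5, 3333/20, 1453/10]
+L4 (α=1/2) → [467/5, 7833/40, 2273/20]
+L5 (α=5/6) → [817/30, 49633/240, 9373/120]
→ [27, 207, 78]

(3,1) stack=L1,L2,L3,L4; from [0,0,0]:
+L1 (α=5/6) → [40, 325/3, 295/3]
+L2 (α=1/2) → [83, 547/6, 571/6]
+L3 (α=1/2) → [158, 1813/12, 619/12]
+L4 (α=1/4) → [509/4, 1973/16, 1175/16]
rounded: [127, 123, 73]
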